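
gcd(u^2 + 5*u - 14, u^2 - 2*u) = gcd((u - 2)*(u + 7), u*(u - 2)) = u - 2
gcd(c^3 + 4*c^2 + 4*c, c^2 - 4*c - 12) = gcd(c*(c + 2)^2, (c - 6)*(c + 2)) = c + 2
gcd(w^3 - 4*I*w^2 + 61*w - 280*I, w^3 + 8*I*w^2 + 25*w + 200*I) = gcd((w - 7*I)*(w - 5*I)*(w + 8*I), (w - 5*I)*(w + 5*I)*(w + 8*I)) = w^2 + 3*I*w + 40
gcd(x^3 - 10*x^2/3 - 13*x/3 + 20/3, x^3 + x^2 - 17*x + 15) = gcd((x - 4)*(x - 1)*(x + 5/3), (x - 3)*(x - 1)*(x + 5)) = x - 1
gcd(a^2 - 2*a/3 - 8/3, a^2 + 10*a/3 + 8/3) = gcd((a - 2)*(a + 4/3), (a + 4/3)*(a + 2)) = a + 4/3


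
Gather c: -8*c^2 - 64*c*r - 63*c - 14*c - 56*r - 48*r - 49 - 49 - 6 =-8*c^2 + c*(-64*r - 77) - 104*r - 104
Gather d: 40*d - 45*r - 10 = 40*d - 45*r - 10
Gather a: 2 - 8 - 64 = -70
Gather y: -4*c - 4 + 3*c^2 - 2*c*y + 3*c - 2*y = 3*c^2 - c + y*(-2*c - 2) - 4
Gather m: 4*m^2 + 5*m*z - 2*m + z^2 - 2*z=4*m^2 + m*(5*z - 2) + z^2 - 2*z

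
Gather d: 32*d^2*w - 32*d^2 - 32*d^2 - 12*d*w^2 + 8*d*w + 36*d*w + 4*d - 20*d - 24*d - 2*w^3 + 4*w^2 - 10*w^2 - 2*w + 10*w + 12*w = d^2*(32*w - 64) + d*(-12*w^2 + 44*w - 40) - 2*w^3 - 6*w^2 + 20*w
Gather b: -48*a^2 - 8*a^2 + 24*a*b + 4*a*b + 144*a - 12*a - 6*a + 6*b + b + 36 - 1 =-56*a^2 + 126*a + b*(28*a + 7) + 35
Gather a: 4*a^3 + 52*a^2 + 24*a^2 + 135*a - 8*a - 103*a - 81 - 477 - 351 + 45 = 4*a^3 + 76*a^2 + 24*a - 864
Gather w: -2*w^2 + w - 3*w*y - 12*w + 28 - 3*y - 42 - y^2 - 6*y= -2*w^2 + w*(-3*y - 11) - y^2 - 9*y - 14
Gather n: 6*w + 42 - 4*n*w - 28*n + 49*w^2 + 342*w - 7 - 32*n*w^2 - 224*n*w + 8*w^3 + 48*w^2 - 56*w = n*(-32*w^2 - 228*w - 28) + 8*w^3 + 97*w^2 + 292*w + 35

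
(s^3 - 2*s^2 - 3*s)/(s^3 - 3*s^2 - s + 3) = s/(s - 1)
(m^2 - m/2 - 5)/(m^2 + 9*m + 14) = (m - 5/2)/(m + 7)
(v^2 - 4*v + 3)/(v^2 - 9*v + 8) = (v - 3)/(v - 8)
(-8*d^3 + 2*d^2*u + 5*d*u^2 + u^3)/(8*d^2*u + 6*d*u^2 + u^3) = (-d + u)/u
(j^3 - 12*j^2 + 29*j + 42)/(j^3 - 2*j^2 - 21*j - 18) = (j - 7)/(j + 3)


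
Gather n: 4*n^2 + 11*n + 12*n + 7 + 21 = 4*n^2 + 23*n + 28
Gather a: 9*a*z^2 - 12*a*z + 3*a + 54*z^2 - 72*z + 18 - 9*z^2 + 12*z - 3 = a*(9*z^2 - 12*z + 3) + 45*z^2 - 60*z + 15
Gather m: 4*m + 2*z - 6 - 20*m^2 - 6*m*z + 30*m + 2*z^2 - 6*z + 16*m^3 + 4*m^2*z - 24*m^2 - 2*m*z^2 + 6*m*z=16*m^3 + m^2*(4*z - 44) + m*(34 - 2*z^2) + 2*z^2 - 4*z - 6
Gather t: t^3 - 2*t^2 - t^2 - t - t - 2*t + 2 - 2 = t^3 - 3*t^2 - 4*t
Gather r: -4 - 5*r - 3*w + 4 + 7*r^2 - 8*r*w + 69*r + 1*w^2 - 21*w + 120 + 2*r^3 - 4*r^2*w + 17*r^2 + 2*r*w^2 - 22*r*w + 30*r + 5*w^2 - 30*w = 2*r^3 + r^2*(24 - 4*w) + r*(2*w^2 - 30*w + 94) + 6*w^2 - 54*w + 120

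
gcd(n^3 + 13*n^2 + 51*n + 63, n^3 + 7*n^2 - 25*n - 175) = n + 7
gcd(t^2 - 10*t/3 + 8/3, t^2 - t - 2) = t - 2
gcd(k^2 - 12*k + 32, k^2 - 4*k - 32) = k - 8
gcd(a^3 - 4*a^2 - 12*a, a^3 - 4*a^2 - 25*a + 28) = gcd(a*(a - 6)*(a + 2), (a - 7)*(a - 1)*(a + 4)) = 1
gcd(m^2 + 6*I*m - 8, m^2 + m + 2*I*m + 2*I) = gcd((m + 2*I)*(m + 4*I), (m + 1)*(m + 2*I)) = m + 2*I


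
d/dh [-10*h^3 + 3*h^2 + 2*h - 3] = -30*h^2 + 6*h + 2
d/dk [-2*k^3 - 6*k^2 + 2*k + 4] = -6*k^2 - 12*k + 2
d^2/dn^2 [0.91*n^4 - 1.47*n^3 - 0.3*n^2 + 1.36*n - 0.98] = 10.92*n^2 - 8.82*n - 0.6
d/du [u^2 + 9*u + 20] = 2*u + 9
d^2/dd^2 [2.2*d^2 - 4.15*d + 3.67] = 4.40000000000000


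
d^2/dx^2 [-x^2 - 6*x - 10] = -2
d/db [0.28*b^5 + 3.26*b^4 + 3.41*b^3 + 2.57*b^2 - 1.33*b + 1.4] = 1.4*b^4 + 13.04*b^3 + 10.23*b^2 + 5.14*b - 1.33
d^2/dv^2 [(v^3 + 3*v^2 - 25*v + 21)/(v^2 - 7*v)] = 6*(15*v^3 + 21*v^2 - 147*v + 343)/(v^3*(v^3 - 21*v^2 + 147*v - 343))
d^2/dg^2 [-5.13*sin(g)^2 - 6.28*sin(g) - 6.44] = 6.28*sin(g) - 10.26*cos(2*g)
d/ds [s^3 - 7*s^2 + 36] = s*(3*s - 14)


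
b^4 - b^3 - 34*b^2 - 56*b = b*(b - 7)*(b + 2)*(b + 4)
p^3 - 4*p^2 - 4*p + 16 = (p - 4)*(p - 2)*(p + 2)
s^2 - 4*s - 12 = (s - 6)*(s + 2)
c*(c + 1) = c^2 + c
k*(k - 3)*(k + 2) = k^3 - k^2 - 6*k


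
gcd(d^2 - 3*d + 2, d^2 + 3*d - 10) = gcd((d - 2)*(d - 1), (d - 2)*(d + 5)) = d - 2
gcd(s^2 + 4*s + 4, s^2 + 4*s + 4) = s^2 + 4*s + 4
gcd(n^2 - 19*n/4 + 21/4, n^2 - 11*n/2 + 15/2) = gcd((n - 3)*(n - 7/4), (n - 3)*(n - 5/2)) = n - 3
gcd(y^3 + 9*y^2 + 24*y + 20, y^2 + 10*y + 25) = y + 5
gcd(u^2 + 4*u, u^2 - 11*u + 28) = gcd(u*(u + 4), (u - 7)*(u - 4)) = 1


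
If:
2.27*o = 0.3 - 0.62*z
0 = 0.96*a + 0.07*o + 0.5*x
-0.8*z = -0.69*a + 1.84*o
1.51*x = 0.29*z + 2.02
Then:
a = -0.54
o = 0.70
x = 0.94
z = -2.07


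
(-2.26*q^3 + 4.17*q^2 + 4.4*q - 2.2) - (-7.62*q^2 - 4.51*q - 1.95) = -2.26*q^3 + 11.79*q^2 + 8.91*q - 0.25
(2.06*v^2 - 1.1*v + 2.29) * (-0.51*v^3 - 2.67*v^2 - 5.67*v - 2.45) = -1.0506*v^5 - 4.9392*v^4 - 9.9111*v^3 - 4.9243*v^2 - 10.2893*v - 5.6105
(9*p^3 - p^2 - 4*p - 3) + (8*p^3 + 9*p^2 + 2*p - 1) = 17*p^3 + 8*p^2 - 2*p - 4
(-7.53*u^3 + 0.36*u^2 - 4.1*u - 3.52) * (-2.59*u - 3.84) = 19.5027*u^4 + 27.9828*u^3 + 9.2366*u^2 + 24.8608*u + 13.5168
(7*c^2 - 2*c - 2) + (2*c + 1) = 7*c^2 - 1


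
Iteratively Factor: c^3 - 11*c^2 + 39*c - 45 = (c - 3)*(c^2 - 8*c + 15) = (c - 3)^2*(c - 5)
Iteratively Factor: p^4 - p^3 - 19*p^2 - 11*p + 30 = (p + 3)*(p^3 - 4*p^2 - 7*p + 10) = (p - 5)*(p + 3)*(p^2 + p - 2) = (p - 5)*(p + 2)*(p + 3)*(p - 1)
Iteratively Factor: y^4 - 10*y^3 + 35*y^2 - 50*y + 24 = (y - 3)*(y^3 - 7*y^2 + 14*y - 8) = (y - 3)*(y - 1)*(y^2 - 6*y + 8) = (y - 4)*(y - 3)*(y - 1)*(y - 2)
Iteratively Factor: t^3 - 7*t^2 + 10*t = (t)*(t^2 - 7*t + 10) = t*(t - 2)*(t - 5)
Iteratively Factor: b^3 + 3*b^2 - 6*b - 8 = (b + 4)*(b^2 - b - 2) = (b + 1)*(b + 4)*(b - 2)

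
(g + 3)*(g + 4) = g^2 + 7*g + 12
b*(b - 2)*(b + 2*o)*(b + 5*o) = b^4 + 7*b^3*o - 2*b^3 + 10*b^2*o^2 - 14*b^2*o - 20*b*o^2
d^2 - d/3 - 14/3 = (d - 7/3)*(d + 2)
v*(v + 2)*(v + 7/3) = v^3 + 13*v^2/3 + 14*v/3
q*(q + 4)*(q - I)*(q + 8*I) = q^4 + 4*q^3 + 7*I*q^3 + 8*q^2 + 28*I*q^2 + 32*q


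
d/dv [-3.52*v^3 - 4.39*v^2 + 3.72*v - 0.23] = -10.56*v^2 - 8.78*v + 3.72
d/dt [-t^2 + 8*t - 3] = 8 - 2*t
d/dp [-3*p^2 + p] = 1 - 6*p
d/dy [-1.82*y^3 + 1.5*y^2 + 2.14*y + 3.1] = -5.46*y^2 + 3.0*y + 2.14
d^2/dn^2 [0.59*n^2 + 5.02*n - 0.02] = 1.18000000000000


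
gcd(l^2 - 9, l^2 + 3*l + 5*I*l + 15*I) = l + 3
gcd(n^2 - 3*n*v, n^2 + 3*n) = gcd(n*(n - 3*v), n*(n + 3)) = n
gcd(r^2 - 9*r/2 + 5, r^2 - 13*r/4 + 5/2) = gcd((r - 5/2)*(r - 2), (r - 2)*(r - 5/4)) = r - 2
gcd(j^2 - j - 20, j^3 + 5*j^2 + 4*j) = j + 4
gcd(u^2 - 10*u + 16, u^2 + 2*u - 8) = u - 2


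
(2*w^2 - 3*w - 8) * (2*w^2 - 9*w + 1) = 4*w^4 - 24*w^3 + 13*w^2 + 69*w - 8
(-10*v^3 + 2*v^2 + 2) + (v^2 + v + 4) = -10*v^3 + 3*v^2 + v + 6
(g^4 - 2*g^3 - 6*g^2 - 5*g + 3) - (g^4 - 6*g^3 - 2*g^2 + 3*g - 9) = 4*g^3 - 4*g^2 - 8*g + 12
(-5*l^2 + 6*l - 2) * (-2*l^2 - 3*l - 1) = 10*l^4 + 3*l^3 - 9*l^2 + 2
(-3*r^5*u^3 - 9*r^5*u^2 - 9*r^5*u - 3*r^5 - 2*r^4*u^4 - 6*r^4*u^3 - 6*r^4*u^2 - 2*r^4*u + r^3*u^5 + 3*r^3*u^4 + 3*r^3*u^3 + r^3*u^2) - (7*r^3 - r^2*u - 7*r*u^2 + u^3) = -3*r^5*u^3 - 9*r^5*u^2 - 9*r^5*u - 3*r^5 - 2*r^4*u^4 - 6*r^4*u^3 - 6*r^4*u^2 - 2*r^4*u + r^3*u^5 + 3*r^3*u^4 + 3*r^3*u^3 + r^3*u^2 - 7*r^3 + r^2*u + 7*r*u^2 - u^3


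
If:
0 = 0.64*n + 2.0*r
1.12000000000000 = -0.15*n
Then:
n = -7.47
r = 2.39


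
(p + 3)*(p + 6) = p^2 + 9*p + 18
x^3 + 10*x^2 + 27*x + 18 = (x + 1)*(x + 3)*(x + 6)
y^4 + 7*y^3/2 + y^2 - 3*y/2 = y*(y - 1/2)*(y + 1)*(y + 3)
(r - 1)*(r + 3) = r^2 + 2*r - 3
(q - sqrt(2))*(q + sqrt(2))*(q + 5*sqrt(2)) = q^3 + 5*sqrt(2)*q^2 - 2*q - 10*sqrt(2)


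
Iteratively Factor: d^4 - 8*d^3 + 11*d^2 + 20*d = (d + 1)*(d^3 - 9*d^2 + 20*d) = d*(d + 1)*(d^2 - 9*d + 20) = d*(d - 5)*(d + 1)*(d - 4)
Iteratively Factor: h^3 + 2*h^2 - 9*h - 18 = (h + 3)*(h^2 - h - 6) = (h + 2)*(h + 3)*(h - 3)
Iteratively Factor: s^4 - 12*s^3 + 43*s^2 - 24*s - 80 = (s - 4)*(s^3 - 8*s^2 + 11*s + 20) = (s - 4)*(s + 1)*(s^2 - 9*s + 20) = (s - 5)*(s - 4)*(s + 1)*(s - 4)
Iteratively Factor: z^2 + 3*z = (z)*(z + 3)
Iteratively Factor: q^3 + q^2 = (q)*(q^2 + q) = q*(q + 1)*(q)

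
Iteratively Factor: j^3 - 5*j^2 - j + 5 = (j - 1)*(j^2 - 4*j - 5) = (j - 5)*(j - 1)*(j + 1)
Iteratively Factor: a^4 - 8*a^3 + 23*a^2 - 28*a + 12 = (a - 3)*(a^3 - 5*a^2 + 8*a - 4) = (a - 3)*(a - 2)*(a^2 - 3*a + 2) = (a - 3)*(a - 2)*(a - 1)*(a - 2)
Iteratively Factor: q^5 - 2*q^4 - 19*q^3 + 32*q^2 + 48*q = (q - 3)*(q^4 + q^3 - 16*q^2 - 16*q) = (q - 3)*(q + 4)*(q^3 - 3*q^2 - 4*q) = (q - 4)*(q - 3)*(q + 4)*(q^2 + q) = (q - 4)*(q - 3)*(q + 1)*(q + 4)*(q)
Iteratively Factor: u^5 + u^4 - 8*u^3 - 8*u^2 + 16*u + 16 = (u + 2)*(u^4 - u^3 - 6*u^2 + 4*u + 8) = (u - 2)*(u + 2)*(u^3 + u^2 - 4*u - 4) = (u - 2)*(u + 2)^2*(u^2 - u - 2) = (u - 2)^2*(u + 2)^2*(u + 1)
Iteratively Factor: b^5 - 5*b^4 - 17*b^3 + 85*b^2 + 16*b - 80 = (b - 1)*(b^4 - 4*b^3 - 21*b^2 + 64*b + 80) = (b - 1)*(b + 1)*(b^3 - 5*b^2 - 16*b + 80) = (b - 1)*(b + 1)*(b + 4)*(b^2 - 9*b + 20) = (b - 5)*(b - 1)*(b + 1)*(b + 4)*(b - 4)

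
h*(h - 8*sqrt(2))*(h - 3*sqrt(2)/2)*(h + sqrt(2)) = h^4 - 17*sqrt(2)*h^3/2 + 5*h^2 + 24*sqrt(2)*h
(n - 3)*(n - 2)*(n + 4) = n^3 - n^2 - 14*n + 24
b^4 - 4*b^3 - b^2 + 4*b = b*(b - 4)*(b - 1)*(b + 1)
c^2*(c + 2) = c^3 + 2*c^2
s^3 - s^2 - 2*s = s*(s - 2)*(s + 1)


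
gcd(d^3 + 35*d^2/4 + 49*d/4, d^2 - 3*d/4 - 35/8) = d + 7/4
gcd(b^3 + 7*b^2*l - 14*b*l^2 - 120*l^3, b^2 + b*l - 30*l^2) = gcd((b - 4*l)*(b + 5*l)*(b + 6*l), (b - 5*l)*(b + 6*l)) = b + 6*l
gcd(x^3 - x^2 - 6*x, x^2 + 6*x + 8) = x + 2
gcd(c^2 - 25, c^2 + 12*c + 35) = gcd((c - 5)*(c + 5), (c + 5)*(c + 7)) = c + 5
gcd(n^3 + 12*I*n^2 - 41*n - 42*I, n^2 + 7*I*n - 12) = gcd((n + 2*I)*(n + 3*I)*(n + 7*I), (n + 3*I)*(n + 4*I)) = n + 3*I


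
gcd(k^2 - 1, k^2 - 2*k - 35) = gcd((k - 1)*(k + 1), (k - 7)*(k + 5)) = 1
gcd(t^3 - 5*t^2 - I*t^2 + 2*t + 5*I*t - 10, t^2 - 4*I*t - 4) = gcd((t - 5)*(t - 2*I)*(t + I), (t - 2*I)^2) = t - 2*I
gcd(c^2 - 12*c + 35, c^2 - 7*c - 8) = 1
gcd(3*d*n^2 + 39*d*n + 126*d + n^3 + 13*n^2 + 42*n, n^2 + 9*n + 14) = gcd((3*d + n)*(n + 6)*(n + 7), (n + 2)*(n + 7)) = n + 7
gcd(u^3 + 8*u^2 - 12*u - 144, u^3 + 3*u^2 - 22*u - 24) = u^2 + 2*u - 24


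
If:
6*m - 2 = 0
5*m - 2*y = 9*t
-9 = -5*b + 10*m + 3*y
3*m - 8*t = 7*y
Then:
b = 340/141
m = 1/3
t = 29/141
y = -13/141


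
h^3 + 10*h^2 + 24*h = h*(h + 4)*(h + 6)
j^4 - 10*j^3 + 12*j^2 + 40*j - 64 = (j - 8)*(j - 2)^2*(j + 2)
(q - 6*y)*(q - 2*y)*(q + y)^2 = q^4 - 6*q^3*y - 3*q^2*y^2 + 16*q*y^3 + 12*y^4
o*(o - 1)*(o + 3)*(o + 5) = o^4 + 7*o^3 + 7*o^2 - 15*o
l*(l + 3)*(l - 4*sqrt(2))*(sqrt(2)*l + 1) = sqrt(2)*l^4 - 7*l^3 + 3*sqrt(2)*l^3 - 21*l^2 - 4*sqrt(2)*l^2 - 12*sqrt(2)*l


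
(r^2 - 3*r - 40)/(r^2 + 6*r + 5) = (r - 8)/(r + 1)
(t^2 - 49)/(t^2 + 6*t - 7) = (t - 7)/(t - 1)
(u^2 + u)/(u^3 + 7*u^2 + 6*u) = 1/(u + 6)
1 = 1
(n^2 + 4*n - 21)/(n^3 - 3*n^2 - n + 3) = (n + 7)/(n^2 - 1)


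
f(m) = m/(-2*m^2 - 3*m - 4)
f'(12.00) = 0.00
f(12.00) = -0.04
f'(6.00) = 0.01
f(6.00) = -0.06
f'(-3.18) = 0.08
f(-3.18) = 0.22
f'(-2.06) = 0.11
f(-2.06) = 0.33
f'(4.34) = 0.01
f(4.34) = -0.08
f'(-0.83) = -0.31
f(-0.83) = 0.29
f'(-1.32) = -0.04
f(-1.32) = 0.37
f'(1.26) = -0.01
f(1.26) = -0.12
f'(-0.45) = -0.39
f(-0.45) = 0.15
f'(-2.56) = 0.10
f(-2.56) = 0.27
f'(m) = m*(4*m + 3)/(-2*m^2 - 3*m - 4)^2 + 1/(-2*m^2 - 3*m - 4) = 2*(m^2 - 2)/(4*m^4 + 12*m^3 + 25*m^2 + 24*m + 16)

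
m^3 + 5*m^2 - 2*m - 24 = (m - 2)*(m + 3)*(m + 4)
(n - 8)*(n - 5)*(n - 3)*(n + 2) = n^4 - 14*n^3 + 47*n^2 + 38*n - 240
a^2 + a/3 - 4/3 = (a - 1)*(a + 4/3)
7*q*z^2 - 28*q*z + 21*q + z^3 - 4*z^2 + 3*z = (7*q + z)*(z - 3)*(z - 1)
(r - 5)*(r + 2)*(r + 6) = r^3 + 3*r^2 - 28*r - 60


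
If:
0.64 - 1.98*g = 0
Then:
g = 0.32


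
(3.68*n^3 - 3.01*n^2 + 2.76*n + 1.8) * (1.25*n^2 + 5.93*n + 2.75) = 4.6*n^5 + 18.0599*n^4 - 4.2793*n^3 + 10.3393*n^2 + 18.264*n + 4.95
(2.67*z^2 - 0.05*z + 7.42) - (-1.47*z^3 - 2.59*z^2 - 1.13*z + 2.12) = 1.47*z^3 + 5.26*z^2 + 1.08*z + 5.3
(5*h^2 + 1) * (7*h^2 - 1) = 35*h^4 + 2*h^2 - 1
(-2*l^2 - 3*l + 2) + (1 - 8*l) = -2*l^2 - 11*l + 3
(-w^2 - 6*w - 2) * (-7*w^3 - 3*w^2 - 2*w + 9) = 7*w^5 + 45*w^4 + 34*w^3 + 9*w^2 - 50*w - 18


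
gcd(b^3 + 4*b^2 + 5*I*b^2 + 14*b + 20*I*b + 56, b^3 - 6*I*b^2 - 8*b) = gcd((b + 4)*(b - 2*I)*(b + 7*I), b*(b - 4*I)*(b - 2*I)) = b - 2*I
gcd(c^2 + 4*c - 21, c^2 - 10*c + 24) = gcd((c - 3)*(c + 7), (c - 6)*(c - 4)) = 1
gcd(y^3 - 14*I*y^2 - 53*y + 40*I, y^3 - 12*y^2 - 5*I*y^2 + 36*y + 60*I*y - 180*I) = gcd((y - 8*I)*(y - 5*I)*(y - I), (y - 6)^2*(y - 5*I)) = y - 5*I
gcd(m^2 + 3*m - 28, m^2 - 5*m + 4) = m - 4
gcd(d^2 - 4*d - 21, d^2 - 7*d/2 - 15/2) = 1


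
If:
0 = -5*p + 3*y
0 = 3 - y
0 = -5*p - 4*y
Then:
No Solution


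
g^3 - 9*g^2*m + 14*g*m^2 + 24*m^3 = (g - 6*m)*(g - 4*m)*(g + m)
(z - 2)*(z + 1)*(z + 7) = z^3 + 6*z^2 - 9*z - 14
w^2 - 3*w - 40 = (w - 8)*(w + 5)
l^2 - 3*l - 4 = (l - 4)*(l + 1)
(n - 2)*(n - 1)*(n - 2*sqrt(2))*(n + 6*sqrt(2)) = n^4 - 3*n^3 + 4*sqrt(2)*n^3 - 22*n^2 - 12*sqrt(2)*n^2 + 8*sqrt(2)*n + 72*n - 48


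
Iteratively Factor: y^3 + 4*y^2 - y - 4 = (y + 1)*(y^2 + 3*y - 4) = (y + 1)*(y + 4)*(y - 1)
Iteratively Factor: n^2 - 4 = (n + 2)*(n - 2)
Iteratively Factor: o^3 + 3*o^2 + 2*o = (o + 2)*(o^2 + o) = o*(o + 2)*(o + 1)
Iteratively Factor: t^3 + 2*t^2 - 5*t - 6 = (t + 3)*(t^2 - t - 2) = (t - 2)*(t + 3)*(t + 1)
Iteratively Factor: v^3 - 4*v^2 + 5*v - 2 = (v - 1)*(v^2 - 3*v + 2) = (v - 2)*(v - 1)*(v - 1)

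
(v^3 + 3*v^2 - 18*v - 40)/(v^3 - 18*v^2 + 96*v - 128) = (v^3 + 3*v^2 - 18*v - 40)/(v^3 - 18*v^2 + 96*v - 128)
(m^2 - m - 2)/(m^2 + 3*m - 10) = (m + 1)/(m + 5)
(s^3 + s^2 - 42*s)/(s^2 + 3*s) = (s^2 + s - 42)/(s + 3)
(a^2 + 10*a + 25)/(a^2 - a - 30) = (a + 5)/(a - 6)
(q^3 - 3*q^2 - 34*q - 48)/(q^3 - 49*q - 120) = (q + 2)/(q + 5)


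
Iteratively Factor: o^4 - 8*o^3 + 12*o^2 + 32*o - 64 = (o - 4)*(o^3 - 4*o^2 - 4*o + 16) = (o - 4)^2*(o^2 - 4) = (o - 4)^2*(o - 2)*(o + 2)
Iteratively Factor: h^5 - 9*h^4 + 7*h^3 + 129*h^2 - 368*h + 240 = (h - 1)*(h^4 - 8*h^3 - h^2 + 128*h - 240) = (h - 1)*(h + 4)*(h^3 - 12*h^2 + 47*h - 60) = (h - 5)*(h - 1)*(h + 4)*(h^2 - 7*h + 12) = (h - 5)*(h - 3)*(h - 1)*(h + 4)*(h - 4)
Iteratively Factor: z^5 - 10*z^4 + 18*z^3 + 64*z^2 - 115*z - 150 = (z - 5)*(z^4 - 5*z^3 - 7*z^2 + 29*z + 30) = (z - 5)*(z + 1)*(z^3 - 6*z^2 - z + 30) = (z - 5)*(z - 3)*(z + 1)*(z^2 - 3*z - 10) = (z - 5)*(z - 3)*(z + 1)*(z + 2)*(z - 5)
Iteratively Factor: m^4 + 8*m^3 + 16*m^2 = (m)*(m^3 + 8*m^2 + 16*m) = m*(m + 4)*(m^2 + 4*m) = m*(m + 4)^2*(m)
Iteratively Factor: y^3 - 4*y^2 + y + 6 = (y + 1)*(y^2 - 5*y + 6) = (y - 2)*(y + 1)*(y - 3)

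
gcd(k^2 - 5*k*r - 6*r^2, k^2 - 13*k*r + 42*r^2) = -k + 6*r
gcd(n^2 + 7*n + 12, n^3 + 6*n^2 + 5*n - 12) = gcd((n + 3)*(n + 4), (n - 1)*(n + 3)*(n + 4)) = n^2 + 7*n + 12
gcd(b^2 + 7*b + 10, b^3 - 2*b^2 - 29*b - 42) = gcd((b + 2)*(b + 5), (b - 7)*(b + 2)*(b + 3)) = b + 2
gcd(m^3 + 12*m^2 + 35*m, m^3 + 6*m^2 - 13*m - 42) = m + 7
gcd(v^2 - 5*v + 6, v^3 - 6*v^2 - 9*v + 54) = v - 3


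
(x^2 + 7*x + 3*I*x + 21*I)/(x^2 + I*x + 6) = (x + 7)/(x - 2*I)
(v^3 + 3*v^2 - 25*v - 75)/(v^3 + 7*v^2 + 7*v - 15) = (v - 5)/(v - 1)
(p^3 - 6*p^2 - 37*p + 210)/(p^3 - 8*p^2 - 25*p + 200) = (p^2 - p - 42)/(p^2 - 3*p - 40)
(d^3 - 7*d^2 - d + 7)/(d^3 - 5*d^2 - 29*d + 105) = (d^2 - 1)/(d^2 + 2*d - 15)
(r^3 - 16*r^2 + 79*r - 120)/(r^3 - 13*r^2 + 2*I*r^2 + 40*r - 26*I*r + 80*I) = (r - 3)/(r + 2*I)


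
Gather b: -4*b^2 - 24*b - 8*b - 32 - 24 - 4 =-4*b^2 - 32*b - 60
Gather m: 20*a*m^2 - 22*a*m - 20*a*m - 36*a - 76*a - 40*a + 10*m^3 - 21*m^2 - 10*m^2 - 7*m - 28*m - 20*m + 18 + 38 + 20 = -152*a + 10*m^3 + m^2*(20*a - 31) + m*(-42*a - 55) + 76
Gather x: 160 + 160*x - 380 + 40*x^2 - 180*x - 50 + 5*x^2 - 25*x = 45*x^2 - 45*x - 270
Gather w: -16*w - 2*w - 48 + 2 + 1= -18*w - 45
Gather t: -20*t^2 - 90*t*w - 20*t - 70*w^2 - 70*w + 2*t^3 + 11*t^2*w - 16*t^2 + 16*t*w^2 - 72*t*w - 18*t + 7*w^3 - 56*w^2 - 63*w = 2*t^3 + t^2*(11*w - 36) + t*(16*w^2 - 162*w - 38) + 7*w^3 - 126*w^2 - 133*w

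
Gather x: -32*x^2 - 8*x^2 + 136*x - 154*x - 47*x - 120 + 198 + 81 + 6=-40*x^2 - 65*x + 165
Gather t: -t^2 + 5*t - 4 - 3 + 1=-t^2 + 5*t - 6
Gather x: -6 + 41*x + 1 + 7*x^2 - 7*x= 7*x^2 + 34*x - 5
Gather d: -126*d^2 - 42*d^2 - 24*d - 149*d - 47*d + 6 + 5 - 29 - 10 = -168*d^2 - 220*d - 28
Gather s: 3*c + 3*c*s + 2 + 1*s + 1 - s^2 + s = 3*c - s^2 + s*(3*c + 2) + 3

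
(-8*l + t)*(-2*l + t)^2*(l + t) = -32*l^4 + 4*l^3*t + 24*l^2*t^2 - 11*l*t^3 + t^4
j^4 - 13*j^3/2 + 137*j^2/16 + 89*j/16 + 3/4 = (j - 4)*(j - 3)*(j + 1/4)^2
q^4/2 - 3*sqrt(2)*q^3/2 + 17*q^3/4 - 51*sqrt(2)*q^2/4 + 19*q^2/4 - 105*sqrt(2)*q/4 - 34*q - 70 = (q/2 + sqrt(2)/2)*(q + 7/2)*(q + 5)*(q - 4*sqrt(2))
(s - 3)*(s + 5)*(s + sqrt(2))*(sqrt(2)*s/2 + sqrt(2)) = sqrt(2)*s^4/2 + s^3 + 2*sqrt(2)*s^3 - 11*sqrt(2)*s^2/2 + 4*s^2 - 15*sqrt(2)*s - 11*s - 30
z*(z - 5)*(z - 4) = z^3 - 9*z^2 + 20*z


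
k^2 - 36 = (k - 6)*(k + 6)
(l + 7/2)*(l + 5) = l^2 + 17*l/2 + 35/2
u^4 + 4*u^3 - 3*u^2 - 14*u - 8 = (u - 2)*(u + 1)^2*(u + 4)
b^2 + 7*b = b*(b + 7)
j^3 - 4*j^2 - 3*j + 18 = (j - 3)^2*(j + 2)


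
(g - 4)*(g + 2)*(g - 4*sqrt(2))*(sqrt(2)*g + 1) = sqrt(2)*g^4 - 7*g^3 - 2*sqrt(2)*g^3 - 12*sqrt(2)*g^2 + 14*g^2 + 8*sqrt(2)*g + 56*g + 32*sqrt(2)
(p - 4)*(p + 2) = p^2 - 2*p - 8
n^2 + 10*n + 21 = (n + 3)*(n + 7)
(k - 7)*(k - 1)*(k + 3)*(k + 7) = k^4 + 2*k^3 - 52*k^2 - 98*k + 147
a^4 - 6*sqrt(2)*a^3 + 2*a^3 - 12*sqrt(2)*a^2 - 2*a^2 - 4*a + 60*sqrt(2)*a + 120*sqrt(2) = (a + 2)*(a - 5*sqrt(2))*(a - 3*sqrt(2))*(a + 2*sqrt(2))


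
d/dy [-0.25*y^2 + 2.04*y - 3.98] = 2.04 - 0.5*y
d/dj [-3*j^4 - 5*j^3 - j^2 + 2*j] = -12*j^3 - 15*j^2 - 2*j + 2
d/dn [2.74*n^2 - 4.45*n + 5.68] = 5.48*n - 4.45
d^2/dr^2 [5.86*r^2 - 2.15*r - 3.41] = 11.7200000000000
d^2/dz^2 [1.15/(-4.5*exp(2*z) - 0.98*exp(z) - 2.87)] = (-1.15*(9.0*exp(z) + 0.98)*(18.0*exp(z) + 1.96)*exp(z) + (20.7*exp(z) + 1.127)*(4.5*exp(2*z) + 0.98*exp(z) + 2.87))*exp(z)/(4.5*exp(2*z) + 0.98*exp(z) + 2.87)^3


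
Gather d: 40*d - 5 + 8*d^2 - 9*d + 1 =8*d^2 + 31*d - 4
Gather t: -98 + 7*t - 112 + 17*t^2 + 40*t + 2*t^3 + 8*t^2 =2*t^3 + 25*t^2 + 47*t - 210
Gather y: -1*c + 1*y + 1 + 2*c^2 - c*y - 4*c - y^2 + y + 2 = 2*c^2 - 5*c - y^2 + y*(2 - c) + 3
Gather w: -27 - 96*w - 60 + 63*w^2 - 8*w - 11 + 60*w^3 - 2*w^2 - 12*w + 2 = 60*w^3 + 61*w^2 - 116*w - 96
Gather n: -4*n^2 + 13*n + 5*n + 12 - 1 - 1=-4*n^2 + 18*n + 10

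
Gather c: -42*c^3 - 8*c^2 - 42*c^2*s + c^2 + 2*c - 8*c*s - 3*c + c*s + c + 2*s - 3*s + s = -42*c^3 + c^2*(-42*s - 7) - 7*c*s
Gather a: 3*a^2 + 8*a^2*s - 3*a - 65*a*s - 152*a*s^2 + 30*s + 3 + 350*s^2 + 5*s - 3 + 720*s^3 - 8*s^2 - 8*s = a^2*(8*s + 3) + a*(-152*s^2 - 65*s - 3) + 720*s^3 + 342*s^2 + 27*s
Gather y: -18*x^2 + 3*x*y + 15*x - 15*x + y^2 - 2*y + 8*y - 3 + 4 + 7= -18*x^2 + y^2 + y*(3*x + 6) + 8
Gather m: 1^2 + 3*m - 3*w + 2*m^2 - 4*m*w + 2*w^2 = 2*m^2 + m*(3 - 4*w) + 2*w^2 - 3*w + 1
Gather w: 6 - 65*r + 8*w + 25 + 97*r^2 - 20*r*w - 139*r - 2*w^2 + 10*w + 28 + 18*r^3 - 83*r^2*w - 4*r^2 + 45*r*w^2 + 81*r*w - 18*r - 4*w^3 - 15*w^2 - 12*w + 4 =18*r^3 + 93*r^2 - 222*r - 4*w^3 + w^2*(45*r - 17) + w*(-83*r^2 + 61*r + 6) + 63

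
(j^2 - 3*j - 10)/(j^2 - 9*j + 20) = (j + 2)/(j - 4)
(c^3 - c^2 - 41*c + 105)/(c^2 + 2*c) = (c^3 - c^2 - 41*c + 105)/(c*(c + 2))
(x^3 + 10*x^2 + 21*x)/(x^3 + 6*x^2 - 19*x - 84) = x/(x - 4)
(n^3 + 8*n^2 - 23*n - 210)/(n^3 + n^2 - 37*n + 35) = (n + 6)/(n - 1)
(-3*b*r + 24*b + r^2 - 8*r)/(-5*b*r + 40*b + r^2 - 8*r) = (-3*b + r)/(-5*b + r)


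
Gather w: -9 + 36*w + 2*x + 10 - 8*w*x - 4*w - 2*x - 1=w*(32 - 8*x)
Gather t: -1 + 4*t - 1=4*t - 2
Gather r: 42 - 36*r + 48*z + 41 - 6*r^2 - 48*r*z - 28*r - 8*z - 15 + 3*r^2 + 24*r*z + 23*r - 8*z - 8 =-3*r^2 + r*(-24*z - 41) + 32*z + 60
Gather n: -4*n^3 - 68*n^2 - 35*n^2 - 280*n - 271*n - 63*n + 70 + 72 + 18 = -4*n^3 - 103*n^2 - 614*n + 160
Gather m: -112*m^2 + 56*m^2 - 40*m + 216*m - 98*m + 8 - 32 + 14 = -56*m^2 + 78*m - 10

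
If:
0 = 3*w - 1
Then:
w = 1/3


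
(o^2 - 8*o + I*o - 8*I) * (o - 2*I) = o^3 - 8*o^2 - I*o^2 + 2*o + 8*I*o - 16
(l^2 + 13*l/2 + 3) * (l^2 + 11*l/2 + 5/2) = l^4 + 12*l^3 + 165*l^2/4 + 131*l/4 + 15/2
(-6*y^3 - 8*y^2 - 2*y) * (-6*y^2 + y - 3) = 36*y^5 + 42*y^4 + 22*y^3 + 22*y^2 + 6*y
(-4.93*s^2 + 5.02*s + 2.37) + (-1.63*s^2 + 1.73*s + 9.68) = -6.56*s^2 + 6.75*s + 12.05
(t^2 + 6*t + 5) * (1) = t^2 + 6*t + 5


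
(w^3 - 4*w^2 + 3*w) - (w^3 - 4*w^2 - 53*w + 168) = 56*w - 168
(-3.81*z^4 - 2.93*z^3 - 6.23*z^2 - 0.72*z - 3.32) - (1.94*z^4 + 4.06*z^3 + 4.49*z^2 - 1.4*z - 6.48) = -5.75*z^4 - 6.99*z^3 - 10.72*z^2 + 0.68*z + 3.16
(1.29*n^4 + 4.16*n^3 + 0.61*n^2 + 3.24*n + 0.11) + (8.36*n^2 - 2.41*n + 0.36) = 1.29*n^4 + 4.16*n^3 + 8.97*n^2 + 0.83*n + 0.47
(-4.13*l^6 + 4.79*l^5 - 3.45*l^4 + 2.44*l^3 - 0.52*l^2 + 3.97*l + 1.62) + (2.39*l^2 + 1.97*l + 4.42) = -4.13*l^6 + 4.79*l^5 - 3.45*l^4 + 2.44*l^3 + 1.87*l^2 + 5.94*l + 6.04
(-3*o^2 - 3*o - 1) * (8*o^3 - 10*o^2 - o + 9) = -24*o^5 + 6*o^4 + 25*o^3 - 14*o^2 - 26*o - 9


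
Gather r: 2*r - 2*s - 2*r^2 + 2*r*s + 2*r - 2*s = -2*r^2 + r*(2*s + 4) - 4*s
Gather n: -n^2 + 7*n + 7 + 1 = -n^2 + 7*n + 8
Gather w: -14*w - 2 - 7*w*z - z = w*(-7*z - 14) - z - 2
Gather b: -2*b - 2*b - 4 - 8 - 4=-4*b - 16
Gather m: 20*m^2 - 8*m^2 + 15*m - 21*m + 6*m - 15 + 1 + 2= 12*m^2 - 12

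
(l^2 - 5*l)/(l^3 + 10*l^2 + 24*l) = (l - 5)/(l^2 + 10*l + 24)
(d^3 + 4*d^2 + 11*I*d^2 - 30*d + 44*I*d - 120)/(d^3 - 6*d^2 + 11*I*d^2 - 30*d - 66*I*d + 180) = (d + 4)/(d - 6)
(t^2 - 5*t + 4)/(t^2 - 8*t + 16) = (t - 1)/(t - 4)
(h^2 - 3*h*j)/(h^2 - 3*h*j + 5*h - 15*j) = h/(h + 5)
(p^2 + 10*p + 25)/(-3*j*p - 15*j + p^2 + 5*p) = (p + 5)/(-3*j + p)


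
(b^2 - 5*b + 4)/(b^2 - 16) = (b - 1)/(b + 4)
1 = 1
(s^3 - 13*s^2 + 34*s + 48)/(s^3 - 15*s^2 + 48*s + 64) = (s - 6)/(s - 8)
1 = 1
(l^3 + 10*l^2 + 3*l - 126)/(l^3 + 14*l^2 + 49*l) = (l^2 + 3*l - 18)/(l*(l + 7))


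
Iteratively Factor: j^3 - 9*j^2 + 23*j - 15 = (j - 1)*(j^2 - 8*j + 15) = (j - 3)*(j - 1)*(j - 5)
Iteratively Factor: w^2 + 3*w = (w)*(w + 3)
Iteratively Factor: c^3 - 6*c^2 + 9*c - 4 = (c - 1)*(c^2 - 5*c + 4) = (c - 1)^2*(c - 4)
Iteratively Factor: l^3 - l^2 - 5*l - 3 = (l + 1)*(l^2 - 2*l - 3) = (l - 3)*(l + 1)*(l + 1)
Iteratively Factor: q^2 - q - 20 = (q + 4)*(q - 5)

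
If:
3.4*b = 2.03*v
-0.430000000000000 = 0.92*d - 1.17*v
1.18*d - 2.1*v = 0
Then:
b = -0.55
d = -1.64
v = -0.92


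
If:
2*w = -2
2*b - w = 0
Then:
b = -1/2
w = -1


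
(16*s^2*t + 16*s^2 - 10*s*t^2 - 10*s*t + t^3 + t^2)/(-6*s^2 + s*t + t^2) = (-8*s*t - 8*s + t^2 + t)/(3*s + t)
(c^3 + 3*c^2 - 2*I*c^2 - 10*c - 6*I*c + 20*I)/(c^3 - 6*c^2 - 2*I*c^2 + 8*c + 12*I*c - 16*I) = (c + 5)/(c - 4)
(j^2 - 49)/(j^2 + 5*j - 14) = (j - 7)/(j - 2)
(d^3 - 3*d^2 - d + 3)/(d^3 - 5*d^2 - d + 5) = (d - 3)/(d - 5)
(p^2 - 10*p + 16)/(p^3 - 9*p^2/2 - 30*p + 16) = 2*(p - 2)/(2*p^2 + 7*p - 4)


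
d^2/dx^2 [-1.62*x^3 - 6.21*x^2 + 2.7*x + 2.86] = -9.72*x - 12.42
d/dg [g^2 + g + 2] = 2*g + 1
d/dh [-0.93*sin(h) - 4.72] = -0.93*cos(h)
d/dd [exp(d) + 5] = exp(d)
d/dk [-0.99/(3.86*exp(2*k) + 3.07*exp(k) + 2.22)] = (7.6428*exp(k) + 3.0393)*exp(k)/(3.86*exp(2*k) + 3.07*exp(k) + 2.22)^2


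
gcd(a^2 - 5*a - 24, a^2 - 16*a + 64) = a - 8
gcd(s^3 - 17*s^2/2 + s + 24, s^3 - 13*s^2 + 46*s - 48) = s^2 - 10*s + 16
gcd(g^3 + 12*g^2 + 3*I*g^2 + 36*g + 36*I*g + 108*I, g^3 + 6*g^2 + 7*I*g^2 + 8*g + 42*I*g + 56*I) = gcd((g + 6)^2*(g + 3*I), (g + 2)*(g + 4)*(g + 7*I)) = 1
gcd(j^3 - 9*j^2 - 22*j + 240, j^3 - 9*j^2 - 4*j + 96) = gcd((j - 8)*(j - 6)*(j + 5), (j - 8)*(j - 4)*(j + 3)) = j - 8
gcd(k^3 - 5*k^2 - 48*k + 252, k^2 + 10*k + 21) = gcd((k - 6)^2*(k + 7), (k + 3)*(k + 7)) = k + 7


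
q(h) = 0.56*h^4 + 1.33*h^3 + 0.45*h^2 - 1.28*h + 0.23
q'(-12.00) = -3308.24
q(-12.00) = 9394.31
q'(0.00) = -1.28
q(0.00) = 0.23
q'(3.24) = 119.71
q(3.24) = 107.75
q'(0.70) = 2.07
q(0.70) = 0.15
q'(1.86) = 28.61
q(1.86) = 14.67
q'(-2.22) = -8.12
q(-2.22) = 4.34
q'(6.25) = 707.08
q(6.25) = 1189.01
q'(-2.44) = -12.26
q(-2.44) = 6.56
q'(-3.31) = -41.78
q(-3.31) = 28.39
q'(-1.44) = -0.99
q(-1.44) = 1.44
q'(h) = 2.24*h^3 + 3.99*h^2 + 0.9*h - 1.28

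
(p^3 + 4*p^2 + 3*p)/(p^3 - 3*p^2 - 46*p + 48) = p*(p^2 + 4*p + 3)/(p^3 - 3*p^2 - 46*p + 48)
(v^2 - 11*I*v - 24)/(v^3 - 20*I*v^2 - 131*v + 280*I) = (v - 3*I)/(v^2 - 12*I*v - 35)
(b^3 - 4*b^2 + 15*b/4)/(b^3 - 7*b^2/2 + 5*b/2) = (b - 3/2)/(b - 1)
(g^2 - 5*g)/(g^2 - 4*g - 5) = g/(g + 1)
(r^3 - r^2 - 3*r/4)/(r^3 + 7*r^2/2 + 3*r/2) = (r - 3/2)/(r + 3)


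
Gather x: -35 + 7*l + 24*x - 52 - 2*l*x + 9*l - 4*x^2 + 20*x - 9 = 16*l - 4*x^2 + x*(44 - 2*l) - 96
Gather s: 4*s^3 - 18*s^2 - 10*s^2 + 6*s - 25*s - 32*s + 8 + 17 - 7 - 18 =4*s^3 - 28*s^2 - 51*s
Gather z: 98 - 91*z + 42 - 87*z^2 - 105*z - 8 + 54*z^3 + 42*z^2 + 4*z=54*z^3 - 45*z^2 - 192*z + 132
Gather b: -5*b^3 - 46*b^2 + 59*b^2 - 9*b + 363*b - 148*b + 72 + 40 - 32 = -5*b^3 + 13*b^2 + 206*b + 80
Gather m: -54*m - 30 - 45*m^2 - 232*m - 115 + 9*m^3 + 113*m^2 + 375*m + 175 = 9*m^3 + 68*m^2 + 89*m + 30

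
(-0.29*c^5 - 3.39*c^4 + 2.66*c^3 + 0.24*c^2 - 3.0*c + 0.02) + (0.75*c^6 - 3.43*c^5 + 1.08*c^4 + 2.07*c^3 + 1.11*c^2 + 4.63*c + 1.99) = 0.75*c^6 - 3.72*c^5 - 2.31*c^4 + 4.73*c^3 + 1.35*c^2 + 1.63*c + 2.01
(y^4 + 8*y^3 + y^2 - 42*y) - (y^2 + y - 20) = y^4 + 8*y^3 - 43*y + 20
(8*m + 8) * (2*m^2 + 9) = 16*m^3 + 16*m^2 + 72*m + 72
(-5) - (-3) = -2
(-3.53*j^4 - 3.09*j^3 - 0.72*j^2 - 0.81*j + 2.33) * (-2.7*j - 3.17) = 9.531*j^5 + 19.5331*j^4 + 11.7393*j^3 + 4.4694*j^2 - 3.7233*j - 7.3861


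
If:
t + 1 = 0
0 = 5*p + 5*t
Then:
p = 1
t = -1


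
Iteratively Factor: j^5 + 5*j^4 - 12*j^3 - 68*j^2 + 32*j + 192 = (j + 2)*(j^4 + 3*j^3 - 18*j^2 - 32*j + 96) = (j - 3)*(j + 2)*(j^3 + 6*j^2 - 32) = (j - 3)*(j - 2)*(j + 2)*(j^2 + 8*j + 16) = (j - 3)*(j - 2)*(j + 2)*(j + 4)*(j + 4)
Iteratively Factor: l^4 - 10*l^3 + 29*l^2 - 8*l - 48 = (l - 3)*(l^3 - 7*l^2 + 8*l + 16) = (l - 3)*(l + 1)*(l^2 - 8*l + 16) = (l - 4)*(l - 3)*(l + 1)*(l - 4)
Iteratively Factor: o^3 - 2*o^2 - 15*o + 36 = (o - 3)*(o^2 + o - 12) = (o - 3)^2*(o + 4)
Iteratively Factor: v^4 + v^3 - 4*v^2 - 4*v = (v)*(v^3 + v^2 - 4*v - 4) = v*(v - 2)*(v^2 + 3*v + 2) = v*(v - 2)*(v + 2)*(v + 1)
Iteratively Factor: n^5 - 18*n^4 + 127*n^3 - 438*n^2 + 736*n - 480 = (n - 4)*(n^4 - 14*n^3 + 71*n^2 - 154*n + 120) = (n - 4)^2*(n^3 - 10*n^2 + 31*n - 30) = (n - 4)^2*(n - 3)*(n^2 - 7*n + 10) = (n - 4)^2*(n - 3)*(n - 2)*(n - 5)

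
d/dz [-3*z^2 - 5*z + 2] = -6*z - 5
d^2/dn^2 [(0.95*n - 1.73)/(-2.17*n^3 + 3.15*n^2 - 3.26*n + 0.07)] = (-26.84073*n^5 + 136.719114*n^4 - 194.61841*n^3 + 174.694086*n^2 - 103.758648*n + 35.574986)/(10.218313*n^9 - 44.499105*n^8 + 110.648517*n^7 - 165.947124*n^6 + 169.098636*n^5 - 105.485709*n^4 + 38.990855*n^3 - 2.278101*n^2 + 0.047922*n - 0.000343)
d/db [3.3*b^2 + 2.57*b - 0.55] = 6.6*b + 2.57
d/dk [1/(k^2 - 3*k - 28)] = (3 - 2*k)/(-k^2 + 3*k + 28)^2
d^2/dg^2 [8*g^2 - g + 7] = 16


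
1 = 1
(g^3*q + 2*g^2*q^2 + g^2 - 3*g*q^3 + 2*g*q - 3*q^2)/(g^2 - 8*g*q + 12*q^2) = (g^3*q + 2*g^2*q^2 + g^2 - 3*g*q^3 + 2*g*q - 3*q^2)/(g^2 - 8*g*q + 12*q^2)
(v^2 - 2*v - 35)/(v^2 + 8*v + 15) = (v - 7)/(v + 3)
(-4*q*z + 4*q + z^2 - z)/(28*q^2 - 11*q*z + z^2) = (z - 1)/(-7*q + z)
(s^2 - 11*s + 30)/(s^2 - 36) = (s - 5)/(s + 6)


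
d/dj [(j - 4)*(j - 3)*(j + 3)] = 3*j^2 - 8*j - 9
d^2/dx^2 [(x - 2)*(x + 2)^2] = 6*x + 4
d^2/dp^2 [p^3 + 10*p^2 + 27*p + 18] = 6*p + 20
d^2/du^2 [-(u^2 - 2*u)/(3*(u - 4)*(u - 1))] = 2*(-u^3 + 4*u^2 - 8*u + 8)/(u^6 - 15*u^5 + 87*u^4 - 245*u^3 + 348*u^2 - 240*u + 64)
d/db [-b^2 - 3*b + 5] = -2*b - 3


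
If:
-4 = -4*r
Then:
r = 1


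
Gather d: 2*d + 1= 2*d + 1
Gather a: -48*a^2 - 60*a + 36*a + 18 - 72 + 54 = -48*a^2 - 24*a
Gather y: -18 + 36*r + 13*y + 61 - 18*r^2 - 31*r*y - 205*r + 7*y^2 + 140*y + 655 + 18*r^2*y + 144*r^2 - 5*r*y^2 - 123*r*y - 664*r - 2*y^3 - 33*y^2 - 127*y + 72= 126*r^2 - 833*r - 2*y^3 + y^2*(-5*r - 26) + y*(18*r^2 - 154*r + 26) + 770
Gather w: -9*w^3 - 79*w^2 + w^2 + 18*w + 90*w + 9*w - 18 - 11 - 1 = -9*w^3 - 78*w^2 + 117*w - 30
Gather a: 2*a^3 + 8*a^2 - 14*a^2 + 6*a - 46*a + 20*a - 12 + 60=2*a^3 - 6*a^2 - 20*a + 48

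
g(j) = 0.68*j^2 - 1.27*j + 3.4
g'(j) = 1.36*j - 1.27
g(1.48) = 3.01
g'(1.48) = 0.74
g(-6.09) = 36.35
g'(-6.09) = -9.55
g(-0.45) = 4.11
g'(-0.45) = -1.88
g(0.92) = 2.81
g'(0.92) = -0.02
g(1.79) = 3.31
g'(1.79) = 1.16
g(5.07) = 14.44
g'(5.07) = 5.63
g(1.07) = 2.82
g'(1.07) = 0.19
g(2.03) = 3.62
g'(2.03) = 1.49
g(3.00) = 5.71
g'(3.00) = 2.81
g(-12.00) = 116.56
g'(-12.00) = -17.59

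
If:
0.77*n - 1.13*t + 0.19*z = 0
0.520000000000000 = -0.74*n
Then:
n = -0.70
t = 0.168141592920354*z - 0.478832815116001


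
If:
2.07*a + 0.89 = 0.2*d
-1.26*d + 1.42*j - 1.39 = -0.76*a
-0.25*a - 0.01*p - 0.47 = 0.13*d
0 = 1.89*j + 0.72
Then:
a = -0.61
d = -1.90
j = -0.38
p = -6.92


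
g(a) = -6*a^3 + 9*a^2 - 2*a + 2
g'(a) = -18*a^2 + 18*a - 2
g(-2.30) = 127.21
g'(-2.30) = -138.62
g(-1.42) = 40.17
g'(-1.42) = -63.86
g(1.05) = 2.88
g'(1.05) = -2.94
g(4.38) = -338.27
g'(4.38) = -268.48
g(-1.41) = 39.53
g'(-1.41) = -63.17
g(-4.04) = 552.61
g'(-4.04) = -368.51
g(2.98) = -82.82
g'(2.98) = -108.21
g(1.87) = -9.50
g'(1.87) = -31.28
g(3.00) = -85.00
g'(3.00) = -110.00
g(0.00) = 2.00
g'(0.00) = -2.00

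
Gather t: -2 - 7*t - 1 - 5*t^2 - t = -5*t^2 - 8*t - 3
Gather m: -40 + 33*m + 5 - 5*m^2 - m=-5*m^2 + 32*m - 35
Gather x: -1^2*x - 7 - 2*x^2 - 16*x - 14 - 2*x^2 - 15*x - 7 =-4*x^2 - 32*x - 28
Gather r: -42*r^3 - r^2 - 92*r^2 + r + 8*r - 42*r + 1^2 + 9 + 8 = -42*r^3 - 93*r^2 - 33*r + 18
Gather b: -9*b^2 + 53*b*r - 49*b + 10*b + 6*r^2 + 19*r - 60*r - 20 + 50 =-9*b^2 + b*(53*r - 39) + 6*r^2 - 41*r + 30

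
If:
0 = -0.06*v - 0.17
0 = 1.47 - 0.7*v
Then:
No Solution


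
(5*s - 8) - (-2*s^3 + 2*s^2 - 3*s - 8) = 2*s^3 - 2*s^2 + 8*s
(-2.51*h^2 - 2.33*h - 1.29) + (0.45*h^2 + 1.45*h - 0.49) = -2.06*h^2 - 0.88*h - 1.78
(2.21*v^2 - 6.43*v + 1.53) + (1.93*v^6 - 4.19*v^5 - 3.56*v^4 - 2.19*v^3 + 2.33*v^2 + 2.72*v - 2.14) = 1.93*v^6 - 4.19*v^5 - 3.56*v^4 - 2.19*v^3 + 4.54*v^2 - 3.71*v - 0.61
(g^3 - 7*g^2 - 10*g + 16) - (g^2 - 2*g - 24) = g^3 - 8*g^2 - 8*g + 40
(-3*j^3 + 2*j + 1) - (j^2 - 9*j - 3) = -3*j^3 - j^2 + 11*j + 4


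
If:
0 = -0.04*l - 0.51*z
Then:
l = -12.75*z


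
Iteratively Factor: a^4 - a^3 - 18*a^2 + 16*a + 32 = (a + 4)*(a^3 - 5*a^2 + 2*a + 8) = (a + 1)*(a + 4)*(a^2 - 6*a + 8) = (a - 4)*(a + 1)*(a + 4)*(a - 2)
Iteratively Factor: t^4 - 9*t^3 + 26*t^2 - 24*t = (t - 3)*(t^3 - 6*t^2 + 8*t) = t*(t - 3)*(t^2 - 6*t + 8) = t*(t - 3)*(t - 2)*(t - 4)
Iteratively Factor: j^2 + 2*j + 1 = (j + 1)*(j + 1)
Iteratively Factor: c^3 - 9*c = (c)*(c^2 - 9) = c*(c + 3)*(c - 3)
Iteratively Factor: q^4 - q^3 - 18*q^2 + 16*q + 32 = (q - 4)*(q^3 + 3*q^2 - 6*q - 8) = (q - 4)*(q - 2)*(q^2 + 5*q + 4) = (q - 4)*(q - 2)*(q + 1)*(q + 4)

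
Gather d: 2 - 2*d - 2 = -2*d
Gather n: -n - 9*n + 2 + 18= 20 - 10*n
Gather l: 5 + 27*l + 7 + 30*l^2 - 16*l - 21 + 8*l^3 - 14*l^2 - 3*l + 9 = 8*l^3 + 16*l^2 + 8*l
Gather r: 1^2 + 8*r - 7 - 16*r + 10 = 4 - 8*r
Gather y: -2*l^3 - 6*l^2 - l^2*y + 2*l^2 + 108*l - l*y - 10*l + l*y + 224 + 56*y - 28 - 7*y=-2*l^3 - 4*l^2 + 98*l + y*(49 - l^2) + 196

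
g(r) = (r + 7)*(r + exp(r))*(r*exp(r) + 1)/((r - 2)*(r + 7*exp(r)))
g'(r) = (r + 7)*(r + exp(r))*(r*exp(r) + exp(r))/((r - 2)*(r + 7*exp(r))) + (r + 7)*(r + exp(r))*(r*exp(r) + 1)*(-7*exp(r) - 1)/((r - 2)*(r + 7*exp(r))^2) + (r + 7)*(r*exp(r) + 1)*(exp(r) + 1)/((r - 2)*(r + 7*exp(r))) + (r + exp(r))*(r*exp(r) + 1)/((r - 2)*(r + 7*exp(r))) - (r + 7)*(r + exp(r))*(r*exp(r) + 1)/((r - 2)^2*(r + 7*exp(r)))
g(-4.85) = -0.30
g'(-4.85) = -0.18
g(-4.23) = -0.43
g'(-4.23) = -0.21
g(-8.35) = 0.13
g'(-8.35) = -0.08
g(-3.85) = -0.51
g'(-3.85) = -0.24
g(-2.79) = -0.84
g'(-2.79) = -0.45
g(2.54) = 97.80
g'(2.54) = -46.90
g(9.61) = 44711.90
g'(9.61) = 46158.54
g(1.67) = -46.60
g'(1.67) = -209.89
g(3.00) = 98.48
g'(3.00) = 33.37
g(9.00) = 23836.14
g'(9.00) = 24548.69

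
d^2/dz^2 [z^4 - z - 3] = 12*z^2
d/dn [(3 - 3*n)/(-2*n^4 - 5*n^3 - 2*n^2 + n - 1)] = 3*n*(-6*n^3 - 2*n^2 + 13*n + 4)/(4*n^8 + 20*n^7 + 33*n^6 + 16*n^5 - 2*n^4 + 6*n^3 + 5*n^2 - 2*n + 1)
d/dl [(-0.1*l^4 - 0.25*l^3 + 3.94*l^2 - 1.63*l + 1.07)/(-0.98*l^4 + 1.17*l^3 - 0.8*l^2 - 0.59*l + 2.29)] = (-0.362*l^6 + 7.8824*l^5 - 9.025*l^4 + 7.3876*l^3 - 9.1018*l^2 + 19.7572*l - 3.1014)/(0.9604*l^8 - 2.2932*l^7 + 2.9369*l^6 - 0.7156*l^5 - 5.229*l^4 + 6.3026*l^3 - 3.3159*l^2 - 2.7022*l + 5.2441)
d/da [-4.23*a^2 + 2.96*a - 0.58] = 2.96 - 8.46*a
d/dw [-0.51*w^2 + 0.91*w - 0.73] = 0.91 - 1.02*w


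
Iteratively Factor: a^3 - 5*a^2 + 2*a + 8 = (a - 2)*(a^2 - 3*a - 4) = (a - 2)*(a + 1)*(a - 4)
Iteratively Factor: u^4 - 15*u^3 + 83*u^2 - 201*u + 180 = (u - 3)*(u^3 - 12*u^2 + 47*u - 60) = (u - 3)^2*(u^2 - 9*u + 20) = (u - 4)*(u - 3)^2*(u - 5)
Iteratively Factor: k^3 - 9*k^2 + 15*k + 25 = (k + 1)*(k^2 - 10*k + 25) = (k - 5)*(k + 1)*(k - 5)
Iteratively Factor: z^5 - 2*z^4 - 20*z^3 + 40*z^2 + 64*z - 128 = (z - 2)*(z^4 - 20*z^2 + 64) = (z - 2)*(z + 2)*(z^3 - 2*z^2 - 16*z + 32) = (z - 4)*(z - 2)*(z + 2)*(z^2 + 2*z - 8) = (z - 4)*(z - 2)*(z + 2)*(z + 4)*(z - 2)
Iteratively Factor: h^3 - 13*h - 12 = (h + 1)*(h^2 - h - 12) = (h + 1)*(h + 3)*(h - 4)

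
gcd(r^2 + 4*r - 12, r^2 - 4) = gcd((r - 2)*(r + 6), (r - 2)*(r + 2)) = r - 2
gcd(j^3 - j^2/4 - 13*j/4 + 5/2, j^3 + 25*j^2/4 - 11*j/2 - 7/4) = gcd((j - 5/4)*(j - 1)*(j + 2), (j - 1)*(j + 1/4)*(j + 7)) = j - 1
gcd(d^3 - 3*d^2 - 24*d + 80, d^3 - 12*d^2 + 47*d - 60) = d - 4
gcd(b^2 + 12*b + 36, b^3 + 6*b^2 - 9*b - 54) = b + 6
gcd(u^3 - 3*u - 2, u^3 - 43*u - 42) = u + 1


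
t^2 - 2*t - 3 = (t - 3)*(t + 1)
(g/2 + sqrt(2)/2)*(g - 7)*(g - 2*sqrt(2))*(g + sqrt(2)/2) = g^4/2 - 7*g^3/2 - sqrt(2)*g^3/4 - 5*g^2/2 + 7*sqrt(2)*g^2/4 - sqrt(2)*g + 35*g/2 + 7*sqrt(2)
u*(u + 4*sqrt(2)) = u^2 + 4*sqrt(2)*u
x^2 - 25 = (x - 5)*(x + 5)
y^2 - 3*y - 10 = (y - 5)*(y + 2)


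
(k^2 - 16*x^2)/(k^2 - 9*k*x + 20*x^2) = (-k - 4*x)/(-k + 5*x)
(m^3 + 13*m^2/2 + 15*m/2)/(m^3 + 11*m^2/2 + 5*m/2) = (2*m + 3)/(2*m + 1)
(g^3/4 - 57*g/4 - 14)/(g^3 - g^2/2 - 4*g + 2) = (g^3 - 57*g - 56)/(2*(2*g^3 - g^2 - 8*g + 4))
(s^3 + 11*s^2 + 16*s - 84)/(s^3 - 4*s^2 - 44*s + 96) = (s + 7)/(s - 8)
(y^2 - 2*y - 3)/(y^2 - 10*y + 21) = (y + 1)/(y - 7)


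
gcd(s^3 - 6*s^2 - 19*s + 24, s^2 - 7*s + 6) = s - 1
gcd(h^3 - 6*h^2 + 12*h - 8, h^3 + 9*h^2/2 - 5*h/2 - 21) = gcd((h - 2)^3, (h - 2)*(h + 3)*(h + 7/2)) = h - 2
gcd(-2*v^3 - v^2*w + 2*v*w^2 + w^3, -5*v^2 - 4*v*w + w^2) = v + w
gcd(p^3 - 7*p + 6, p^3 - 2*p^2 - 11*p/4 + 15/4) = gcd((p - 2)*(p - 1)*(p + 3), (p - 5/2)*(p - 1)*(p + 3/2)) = p - 1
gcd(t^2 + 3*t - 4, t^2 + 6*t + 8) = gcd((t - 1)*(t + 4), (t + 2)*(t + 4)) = t + 4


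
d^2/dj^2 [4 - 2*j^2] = -4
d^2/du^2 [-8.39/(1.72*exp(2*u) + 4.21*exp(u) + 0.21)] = (-8.39*(3.44*exp(u) + 4.21)*(6.88*exp(u) + 8.42)*exp(u) + (57.7232*exp(u) + 35.3219)*(1.72*exp(2*u) + 4.21*exp(u) + 0.21))*exp(u)/(1.72*exp(2*u) + 4.21*exp(u) + 0.21)^3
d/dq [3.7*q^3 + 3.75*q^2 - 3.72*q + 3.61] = 11.1*q^2 + 7.5*q - 3.72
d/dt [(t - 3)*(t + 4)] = 2*t + 1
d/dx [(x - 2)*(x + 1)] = 2*x - 1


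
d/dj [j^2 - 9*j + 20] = 2*j - 9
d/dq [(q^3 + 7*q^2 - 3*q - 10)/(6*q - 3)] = (4*q^3 + 11*q^2 - 14*q + 23)/(3*(4*q^2 - 4*q + 1))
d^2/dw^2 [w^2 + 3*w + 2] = 2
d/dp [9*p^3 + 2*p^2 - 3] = p*(27*p + 4)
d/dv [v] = 1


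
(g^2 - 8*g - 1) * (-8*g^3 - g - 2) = -8*g^5 + 64*g^4 + 7*g^3 + 6*g^2 + 17*g + 2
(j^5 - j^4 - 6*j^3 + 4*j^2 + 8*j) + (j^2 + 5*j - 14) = j^5 - j^4 - 6*j^3 + 5*j^2 + 13*j - 14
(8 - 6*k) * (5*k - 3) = -30*k^2 + 58*k - 24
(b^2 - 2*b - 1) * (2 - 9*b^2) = -9*b^4 + 18*b^3 + 11*b^2 - 4*b - 2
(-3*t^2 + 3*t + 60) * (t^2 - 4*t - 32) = -3*t^4 + 15*t^3 + 144*t^2 - 336*t - 1920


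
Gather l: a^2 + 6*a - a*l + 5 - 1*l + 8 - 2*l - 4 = a^2 + 6*a + l*(-a - 3) + 9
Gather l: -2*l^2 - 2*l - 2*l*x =-2*l^2 + l*(-2*x - 2)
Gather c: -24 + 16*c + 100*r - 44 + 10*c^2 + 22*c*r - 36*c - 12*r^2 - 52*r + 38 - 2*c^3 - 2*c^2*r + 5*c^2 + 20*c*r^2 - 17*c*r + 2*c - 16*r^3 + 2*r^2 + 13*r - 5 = -2*c^3 + c^2*(15 - 2*r) + c*(20*r^2 + 5*r - 18) - 16*r^3 - 10*r^2 + 61*r - 35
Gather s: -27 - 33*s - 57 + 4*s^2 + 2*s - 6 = 4*s^2 - 31*s - 90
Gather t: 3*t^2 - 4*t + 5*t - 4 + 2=3*t^2 + t - 2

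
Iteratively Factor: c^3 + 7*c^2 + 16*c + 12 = (c + 2)*(c^2 + 5*c + 6) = (c + 2)^2*(c + 3)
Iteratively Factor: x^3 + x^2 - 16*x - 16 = (x + 1)*(x^2 - 16) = (x - 4)*(x + 1)*(x + 4)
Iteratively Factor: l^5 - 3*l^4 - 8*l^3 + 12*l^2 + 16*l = (l - 2)*(l^4 - l^3 - 10*l^2 - 8*l) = (l - 2)*(l + 1)*(l^3 - 2*l^2 - 8*l) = (l - 4)*(l - 2)*(l + 1)*(l^2 + 2*l) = l*(l - 4)*(l - 2)*(l + 1)*(l + 2)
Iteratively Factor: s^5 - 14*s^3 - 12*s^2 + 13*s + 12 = (s + 1)*(s^4 - s^3 - 13*s^2 + s + 12) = (s - 4)*(s + 1)*(s^3 + 3*s^2 - s - 3) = (s - 4)*(s + 1)*(s + 3)*(s^2 - 1) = (s - 4)*(s + 1)^2*(s + 3)*(s - 1)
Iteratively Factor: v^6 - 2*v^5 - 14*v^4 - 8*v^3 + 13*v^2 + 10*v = (v)*(v^5 - 2*v^4 - 14*v^3 - 8*v^2 + 13*v + 10) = v*(v + 2)*(v^4 - 4*v^3 - 6*v^2 + 4*v + 5) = v*(v + 1)*(v + 2)*(v^3 - 5*v^2 - v + 5) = v*(v + 1)^2*(v + 2)*(v^2 - 6*v + 5) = v*(v - 5)*(v + 1)^2*(v + 2)*(v - 1)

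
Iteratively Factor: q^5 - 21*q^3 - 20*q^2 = (q + 4)*(q^4 - 4*q^3 - 5*q^2) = (q + 1)*(q + 4)*(q^3 - 5*q^2) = q*(q + 1)*(q + 4)*(q^2 - 5*q) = q^2*(q + 1)*(q + 4)*(q - 5)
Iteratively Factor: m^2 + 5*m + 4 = (m + 1)*(m + 4)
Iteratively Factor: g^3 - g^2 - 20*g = (g + 4)*(g^2 - 5*g) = (g - 5)*(g + 4)*(g)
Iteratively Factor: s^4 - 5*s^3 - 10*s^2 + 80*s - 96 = (s - 2)*(s^3 - 3*s^2 - 16*s + 48) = (s - 2)*(s + 4)*(s^2 - 7*s + 12) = (s - 3)*(s - 2)*(s + 4)*(s - 4)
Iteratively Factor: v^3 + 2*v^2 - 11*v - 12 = (v - 3)*(v^2 + 5*v + 4) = (v - 3)*(v + 4)*(v + 1)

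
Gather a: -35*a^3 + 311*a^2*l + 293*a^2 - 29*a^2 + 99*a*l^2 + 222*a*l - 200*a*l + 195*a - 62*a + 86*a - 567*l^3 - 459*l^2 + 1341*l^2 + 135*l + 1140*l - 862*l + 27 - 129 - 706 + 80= -35*a^3 + a^2*(311*l + 264) + a*(99*l^2 + 22*l + 219) - 567*l^3 + 882*l^2 + 413*l - 728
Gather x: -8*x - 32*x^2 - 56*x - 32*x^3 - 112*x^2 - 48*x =-32*x^3 - 144*x^2 - 112*x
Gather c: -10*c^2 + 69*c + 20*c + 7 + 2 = -10*c^2 + 89*c + 9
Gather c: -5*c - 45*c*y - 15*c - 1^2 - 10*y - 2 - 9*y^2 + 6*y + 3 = c*(-45*y - 20) - 9*y^2 - 4*y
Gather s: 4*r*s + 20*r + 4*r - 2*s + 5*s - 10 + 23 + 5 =24*r + s*(4*r + 3) + 18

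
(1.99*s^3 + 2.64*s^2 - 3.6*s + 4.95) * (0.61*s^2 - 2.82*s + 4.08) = 1.2139*s^5 - 4.0014*s^4 - 1.5216*s^3 + 23.9427*s^2 - 28.647*s + 20.196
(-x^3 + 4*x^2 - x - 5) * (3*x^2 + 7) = -3*x^5 + 12*x^4 - 10*x^3 + 13*x^2 - 7*x - 35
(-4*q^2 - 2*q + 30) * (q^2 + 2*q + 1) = -4*q^4 - 10*q^3 + 22*q^2 + 58*q + 30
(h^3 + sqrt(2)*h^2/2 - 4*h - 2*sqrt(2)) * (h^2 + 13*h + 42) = h^5 + sqrt(2)*h^4/2 + 13*h^4 + 13*sqrt(2)*h^3/2 + 38*h^3 - 52*h^2 + 19*sqrt(2)*h^2 - 168*h - 26*sqrt(2)*h - 84*sqrt(2)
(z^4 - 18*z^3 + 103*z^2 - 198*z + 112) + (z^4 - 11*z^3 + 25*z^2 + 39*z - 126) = 2*z^4 - 29*z^3 + 128*z^2 - 159*z - 14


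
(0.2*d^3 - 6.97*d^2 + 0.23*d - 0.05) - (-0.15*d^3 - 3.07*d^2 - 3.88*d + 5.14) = 0.35*d^3 - 3.9*d^2 + 4.11*d - 5.19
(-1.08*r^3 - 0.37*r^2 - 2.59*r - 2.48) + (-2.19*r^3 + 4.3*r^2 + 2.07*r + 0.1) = -3.27*r^3 + 3.93*r^2 - 0.52*r - 2.38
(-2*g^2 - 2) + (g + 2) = -2*g^2 + g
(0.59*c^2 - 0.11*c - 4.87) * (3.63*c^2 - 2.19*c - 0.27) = 2.1417*c^4 - 1.6914*c^3 - 17.5965*c^2 + 10.695*c + 1.3149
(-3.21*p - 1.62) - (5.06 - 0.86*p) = -2.35*p - 6.68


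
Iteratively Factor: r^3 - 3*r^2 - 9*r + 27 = (r + 3)*(r^2 - 6*r + 9) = (r - 3)*(r + 3)*(r - 3)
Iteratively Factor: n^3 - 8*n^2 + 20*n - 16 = (n - 2)*(n^2 - 6*n + 8) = (n - 2)^2*(n - 4)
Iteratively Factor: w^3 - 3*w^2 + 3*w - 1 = (w - 1)*(w^2 - 2*w + 1) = (w - 1)^2*(w - 1)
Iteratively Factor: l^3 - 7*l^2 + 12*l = (l - 4)*(l^2 - 3*l) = (l - 4)*(l - 3)*(l)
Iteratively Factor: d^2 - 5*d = (d - 5)*(d)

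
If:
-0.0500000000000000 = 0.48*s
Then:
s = -0.10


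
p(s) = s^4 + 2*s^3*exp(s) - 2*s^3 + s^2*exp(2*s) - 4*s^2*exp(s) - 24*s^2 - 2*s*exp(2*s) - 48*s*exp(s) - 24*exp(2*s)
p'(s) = 2*s^3*exp(s) + 4*s^3 + 2*s^2*exp(2*s) + 2*s^2*exp(s) - 6*s^2 - 2*s*exp(2*s) - 56*s*exp(s) - 48*s - 50*exp(2*s) - 48*exp(s)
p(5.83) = -200275.66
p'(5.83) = 762755.32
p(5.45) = -294922.42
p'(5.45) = -73812.01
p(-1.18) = -15.42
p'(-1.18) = 42.88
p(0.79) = -223.62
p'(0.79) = -482.37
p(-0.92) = -5.80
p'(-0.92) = 30.04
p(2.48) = -4743.78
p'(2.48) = -7898.28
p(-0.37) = -2.38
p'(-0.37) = -25.36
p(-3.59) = -49.90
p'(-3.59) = -87.71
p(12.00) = 2543330725328.40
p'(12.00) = 5669164311747.75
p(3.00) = -11191.78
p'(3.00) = -18312.61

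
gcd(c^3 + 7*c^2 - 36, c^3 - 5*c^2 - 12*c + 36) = c^2 + c - 6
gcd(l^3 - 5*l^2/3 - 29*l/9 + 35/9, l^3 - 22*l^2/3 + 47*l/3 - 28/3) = l^2 - 10*l/3 + 7/3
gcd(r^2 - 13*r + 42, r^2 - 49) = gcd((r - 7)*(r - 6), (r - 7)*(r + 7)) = r - 7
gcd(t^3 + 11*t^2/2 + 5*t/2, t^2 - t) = t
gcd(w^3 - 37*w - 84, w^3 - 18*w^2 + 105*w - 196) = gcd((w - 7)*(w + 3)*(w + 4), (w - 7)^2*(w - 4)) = w - 7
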